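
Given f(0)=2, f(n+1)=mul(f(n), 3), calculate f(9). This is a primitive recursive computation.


f(0) = 2
f(1) = mul(f(0), 3) = mul(2, 3) = 6
f(2) = mul(f(1), 3) = mul(6, 3) = 18
f(3) = mul(f(2), 3) = mul(18, 3) = 54
f(4) = mul(f(3), 3) = mul(54, 3) = 162
f(5) = mul(f(4), 3) = mul(162, 3) = 486
f(6) = mul(f(5), 3) = mul(486, 3) = 1458
f(7) = mul(f(6), 3) = mul(1458, 3) = 4374
f(8) = mul(f(7), 3) = mul(4374, 3) = 13122
f(9) = mul(f(8), 3) = mul(13122, 3) = 39366


39366


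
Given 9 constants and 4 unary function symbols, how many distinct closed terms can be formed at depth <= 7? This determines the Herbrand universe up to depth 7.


Herbrand terms by depth:
Depth 0: 9 constants
Depth 1: 36 new terms (running total: 45)
Depth 2: 144 new terms (running total: 189)
Depth 3: 576 new terms (running total: 765)
Depth 4: 2304 new terms (running total: 3069)
Depth 5: 9216 new terms (running total: 12285)
Depth 6: 36864 new terms (running total: 49149)
Depth 7: 147456 new terms (running total: 196605)
Total distinct ground terms = 196605

196605


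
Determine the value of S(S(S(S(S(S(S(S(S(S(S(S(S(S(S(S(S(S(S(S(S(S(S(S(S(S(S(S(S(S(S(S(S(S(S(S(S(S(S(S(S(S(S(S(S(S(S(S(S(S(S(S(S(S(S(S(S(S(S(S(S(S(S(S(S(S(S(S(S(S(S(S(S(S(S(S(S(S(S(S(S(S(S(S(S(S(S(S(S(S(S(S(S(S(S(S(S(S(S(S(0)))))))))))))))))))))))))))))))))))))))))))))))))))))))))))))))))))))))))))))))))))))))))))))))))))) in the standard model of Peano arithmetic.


Counting successors applied to 0:
100 applications of S to 0 = 100

100


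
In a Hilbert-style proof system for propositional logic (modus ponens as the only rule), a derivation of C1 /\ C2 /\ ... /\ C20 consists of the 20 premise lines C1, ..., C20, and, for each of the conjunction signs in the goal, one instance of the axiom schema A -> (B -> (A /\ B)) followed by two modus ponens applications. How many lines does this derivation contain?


Conjoining 20 premises:
- 20 premise lines
- the goal has 19 conjunction signs; each costs 1 axiom instance + 2 MP = 3 lines: 3 * 19 = 57
Total = 20 + 57 = 77 lines.

77


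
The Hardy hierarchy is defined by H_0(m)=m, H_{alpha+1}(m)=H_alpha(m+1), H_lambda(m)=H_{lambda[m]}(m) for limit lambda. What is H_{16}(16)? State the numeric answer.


H_16(16):
For finite ordinals k, H_k(n) = n + k (each successor step adds 1).
H_16(16) = 16 + 16 = 32

32


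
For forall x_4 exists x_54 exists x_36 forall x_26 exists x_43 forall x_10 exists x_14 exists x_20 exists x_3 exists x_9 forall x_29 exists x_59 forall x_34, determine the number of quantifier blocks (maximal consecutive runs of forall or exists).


Alternations = 8.
Blocks = alternations + 1 = 9

9


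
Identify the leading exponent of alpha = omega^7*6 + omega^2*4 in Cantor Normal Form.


CNF: omega^7*6 + omega^2*4
The leading term is omega^7*6, which has exponent 7.

7


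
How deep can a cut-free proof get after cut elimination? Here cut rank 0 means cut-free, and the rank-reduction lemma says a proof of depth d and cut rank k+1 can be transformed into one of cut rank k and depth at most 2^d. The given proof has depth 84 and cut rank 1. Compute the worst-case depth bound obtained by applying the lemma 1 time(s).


Each rank reduction sends depth d to at most 2^d; cut rank r needs r reductions.
2_0(84) = 84
2_1(84) = 2^84 = 19342813113834066795298816
Cut-free depth bound = 19342813113834066795298816

19342813113834066795298816


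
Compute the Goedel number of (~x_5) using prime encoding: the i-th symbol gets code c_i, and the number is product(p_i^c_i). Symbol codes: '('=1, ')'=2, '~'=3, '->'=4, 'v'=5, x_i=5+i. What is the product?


Formula: (~x_5)
Symbol codes: [1, 3, 10, 2]
Primes: [2, 3, 5, 7]
p_1^1 = 2^1 = 2
p_2^3 = 3^3 = 27
p_3^10 = 5^10 = 9765625
p_4^2 = 7^2 = 49
Product = 25839843750

25839843750


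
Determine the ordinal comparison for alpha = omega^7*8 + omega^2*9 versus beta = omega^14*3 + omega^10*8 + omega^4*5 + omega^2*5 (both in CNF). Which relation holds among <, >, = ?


Compare term by term from highest exponent:
alpha = omega^7*8 + omega^2*9
beta = omega^14*3 + omega^10*8 + omega^4*5 + omega^2*5
Term 1: alpha has omega^7*8, beta has omega^14*3
Term 2: alpha has omega^2*9, beta has omega^10*8
Term 3: alpha has omega^0*0, beta has omega^4*5
Term 4: alpha has omega^0*0, beta has omega^2*5
Result: alpha < beta

alpha < beta


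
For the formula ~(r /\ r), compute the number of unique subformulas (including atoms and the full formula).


Formula: ~(r /\ r)
Subformulas found:
  1. r
  2. (r /\ r)
  3. ~(r /\ r)
Total distinct subformulas = 3

3


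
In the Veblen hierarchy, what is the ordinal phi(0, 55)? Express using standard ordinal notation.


phi(0, 55):
phi(0, beta) = omega^beta by definition.
phi(0, 55) = omega^55

omega^55


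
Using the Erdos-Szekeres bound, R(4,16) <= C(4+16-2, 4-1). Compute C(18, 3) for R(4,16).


R(4,16) <= C(4+16-2, 4-1) = C(18, 3)
C(18, 3) = 18! / (3! * 15!)
= 816

816


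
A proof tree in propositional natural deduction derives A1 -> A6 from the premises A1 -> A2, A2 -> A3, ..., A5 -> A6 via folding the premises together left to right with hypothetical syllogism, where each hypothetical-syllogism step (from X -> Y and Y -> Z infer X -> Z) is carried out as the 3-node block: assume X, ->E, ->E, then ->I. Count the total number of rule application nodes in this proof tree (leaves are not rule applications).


There are 5 premises in the chain. The first HS step combines premises 1 and 2; each further premise needs one more HS step.
So 5 premises require 5 - 1 = 4 hypothetical-syllogism steps.
Each HS step uses 3 inference nodes (->E, ->E, ->I).
4 * 3 = 12 total inference nodes.

12


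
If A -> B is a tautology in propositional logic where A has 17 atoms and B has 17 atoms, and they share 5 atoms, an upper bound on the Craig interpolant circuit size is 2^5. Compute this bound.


Shared atoms = 5
Craig interpolant size bound = 2^5
= 32

32


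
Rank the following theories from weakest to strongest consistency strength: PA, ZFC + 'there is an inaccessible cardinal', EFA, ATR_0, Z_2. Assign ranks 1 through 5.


Ordering by consistency strength:
1. EFA
2. PA
3. ATR_0
4. Z_2
5. ZFC + 'there is an inaccessible cardinal'


PA=2, ZFC + 'there is an inaccessible cardinal'=5, EFA=1, ATR_0=3, Z_2=4


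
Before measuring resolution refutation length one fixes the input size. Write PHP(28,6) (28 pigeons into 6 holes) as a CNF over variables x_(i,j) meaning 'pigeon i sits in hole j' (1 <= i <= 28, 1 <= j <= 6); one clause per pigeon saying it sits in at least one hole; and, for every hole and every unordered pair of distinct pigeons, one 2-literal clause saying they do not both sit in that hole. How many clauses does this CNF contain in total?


PHP(28,6): 28 pigeons, 6 holes, 28*6 = 168 variables.
- pigeon clauses: one per pigeon -> 28 clauses
- hole clauses: 6 holes * C(28,2) = 6 * 378 -> 2268 clauses
Total clauses = 28 + 2268 = 2296

2296


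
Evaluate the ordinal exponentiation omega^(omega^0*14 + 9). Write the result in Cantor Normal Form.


omega^(omega^0*14 + 9):
omega^0 = 1, so the exponent is 14 + 9 = 23 (finite ordinal addition).
Result = omega^23, already a single CNF term.

omega^23


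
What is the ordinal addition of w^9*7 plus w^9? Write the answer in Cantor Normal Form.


Ordinal addition w^9*7 + w^9:
Both terms have the same exponent 9.
w^e*c + w^e*d = w^e*(c+d).
Result = w^9*(7+1) = w^9*8

w^9*8


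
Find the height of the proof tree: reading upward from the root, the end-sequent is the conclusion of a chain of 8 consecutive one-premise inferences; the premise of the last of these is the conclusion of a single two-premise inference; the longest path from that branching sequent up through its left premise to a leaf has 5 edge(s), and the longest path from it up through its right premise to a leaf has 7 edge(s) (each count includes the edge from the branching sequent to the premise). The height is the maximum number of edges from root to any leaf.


Longest path through the left premise: 5 edges (measured from the branching sequent)
Longest path through the right premise: 7 edges
Height of the subtree rooted at the branching sequent: max(5, 7) = 7
The branching sequent sits 8 edges above the root (the chain of one-premise inferences), so height = 7 + 8 = 15

15


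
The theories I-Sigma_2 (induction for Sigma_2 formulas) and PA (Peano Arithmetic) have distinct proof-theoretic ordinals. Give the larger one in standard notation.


Proof-theoretic ordinal of I-Sigma_2 (induction for Sigma_2 formulas): omega^(omega^omega)
Proof-theoretic ordinal of PA (Peano Arithmetic): epsilon_0
Comparing: omega^(omega^omega) < epsilon_0.
The larger ordinal is epsilon_0 (from PA (Peano Arithmetic)).

epsilon_0


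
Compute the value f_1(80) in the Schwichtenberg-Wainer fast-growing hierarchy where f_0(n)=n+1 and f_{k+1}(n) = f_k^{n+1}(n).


f_1(80) = f_0^81(80)
f_0 adds 1 each time, applied 81 times.
f_1(80) = 80 + 81 = 161

161


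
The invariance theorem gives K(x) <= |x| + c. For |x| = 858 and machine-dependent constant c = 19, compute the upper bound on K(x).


K(x) <= |x| + c = 858 + 19 = 877

877


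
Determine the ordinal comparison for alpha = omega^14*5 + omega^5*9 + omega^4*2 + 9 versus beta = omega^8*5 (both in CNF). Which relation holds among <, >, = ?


Compare term by term from highest exponent:
alpha = omega^14*5 + omega^5*9 + omega^4*2 + 9
beta = omega^8*5
Term 1: alpha has omega^14*5, beta has omega^8*5
Term 2: alpha has omega^5*9, beta has omega^0*0
Term 3: alpha has omega^4*2, beta has omega^0*0
Term 4: alpha has omega^0*9, beta has omega^0*0
Result: alpha > beta

alpha > beta


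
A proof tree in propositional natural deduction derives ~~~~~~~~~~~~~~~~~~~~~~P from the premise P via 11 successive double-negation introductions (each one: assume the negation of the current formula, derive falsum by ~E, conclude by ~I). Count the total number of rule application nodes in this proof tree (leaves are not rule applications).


Each double-negation introduction (from C infer ~~C) uses 2 inference nodes: one ~E (C and ~C give falsum) and one ~I (discharge ~C).
11 double negations = 11 * 2 = 22 inference nodes.

22


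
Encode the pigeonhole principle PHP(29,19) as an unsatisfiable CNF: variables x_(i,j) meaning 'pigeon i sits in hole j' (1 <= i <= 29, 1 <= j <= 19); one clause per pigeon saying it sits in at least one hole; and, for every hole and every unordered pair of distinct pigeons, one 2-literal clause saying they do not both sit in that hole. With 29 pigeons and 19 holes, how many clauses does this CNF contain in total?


PHP(29,19): 29 pigeons, 19 holes, 29*19 = 551 variables.
- pigeon clauses: one per pigeon -> 29 clauses
- hole clauses: 19 holes * C(29,2) = 19 * 406 -> 7714 clauses
Total clauses = 29 + 7714 = 7743

7743


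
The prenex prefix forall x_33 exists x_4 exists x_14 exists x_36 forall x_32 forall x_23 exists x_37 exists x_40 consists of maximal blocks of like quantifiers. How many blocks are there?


Alternations = 3.
Blocks = alternations + 1 = 4

4


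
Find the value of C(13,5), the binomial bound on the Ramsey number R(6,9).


R(6,9) <= C(6+9-2, 6-1) = C(13, 5)
C(13, 5) = 13! / (5! * 8!)
= 1287

1287


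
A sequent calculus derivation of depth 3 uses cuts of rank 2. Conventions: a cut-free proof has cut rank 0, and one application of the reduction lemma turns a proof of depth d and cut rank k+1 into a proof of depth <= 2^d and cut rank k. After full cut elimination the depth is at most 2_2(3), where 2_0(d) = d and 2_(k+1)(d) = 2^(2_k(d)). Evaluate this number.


Each rank reduction sends depth d to at most 2^d; cut rank r needs r reductions.
2_0(3) = 3
2_1(3) = 2^3 = 8
2_2(3) = 2^8 = 256
Cut-free depth bound = 256

256


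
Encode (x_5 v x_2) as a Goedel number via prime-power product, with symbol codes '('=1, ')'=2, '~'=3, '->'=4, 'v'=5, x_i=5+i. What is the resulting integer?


Formula: (x_5 v x_2)
Symbol codes: [1, 10, 5, 7, 2]
Primes: [2, 3, 5, 7, 11]
p_1^1 = 2^1 = 2
p_2^10 = 3^10 = 59049
p_3^5 = 5^5 = 3125
p_4^7 = 7^7 = 823543
p_5^2 = 11^2 = 121
Product = 36775976646543750

36775976646543750


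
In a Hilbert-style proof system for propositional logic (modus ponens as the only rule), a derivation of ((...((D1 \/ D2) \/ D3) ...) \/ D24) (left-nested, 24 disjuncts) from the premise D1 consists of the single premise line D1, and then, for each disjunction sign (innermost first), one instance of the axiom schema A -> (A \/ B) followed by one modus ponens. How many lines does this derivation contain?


Building the left-nested 24-ary disjunction from D1:
- 1 premise line (D1)
- 24 disjuncts means 23 disjunction signs; each needs 1 axiom instance + 1 MP = 2 lines: 2 * 23 = 46
Total = 1 + 46 = 47 lines.

47


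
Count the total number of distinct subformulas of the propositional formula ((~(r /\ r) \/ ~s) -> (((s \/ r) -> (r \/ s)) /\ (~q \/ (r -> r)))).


Formula: ((~(r /\ r) \/ ~s) -> (((s \/ r) -> (r \/ s)) /\ (~q \/ (r -> r))))
Subformulas found:
  1. r
  2. q
  3. s
  4. ~s
  5. ~q
  6. (s \/ r)
  7. (r /\ r)
  8. (r \/ s)
  9. (r -> r)
  10. ~(r /\ r)
  11. (~q \/ (r -> r))
  12. (~(r /\ r) \/ ~s)
  13. ((s \/ r) -> (r \/ s))
  14. (((s \/ r) -> (r \/ s)) /\ (~q \/ (r -> r)))
  15. ((~(r /\ r) \/ ~s) -> (((s \/ r) -> (r \/ s)) /\ (~q \/ (r -> r))))
Total distinct subformulas = 15

15


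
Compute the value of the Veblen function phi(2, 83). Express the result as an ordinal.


phi(2, 83):
phi(2, beta) = zeta_beta (the beta-th zeta number, fixed point of epsilon).
phi(2, 83) = zeta_83

zeta_83


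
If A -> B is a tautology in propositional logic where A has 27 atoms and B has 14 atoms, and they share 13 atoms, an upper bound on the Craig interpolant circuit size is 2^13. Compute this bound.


Shared atoms = 13
Craig interpolant size bound = 2^13
= 8192

8192


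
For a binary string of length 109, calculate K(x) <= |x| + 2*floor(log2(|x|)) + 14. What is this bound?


floor(log2(109)) = 6
2 * 6 = 12
K(x) <= 109 + 12 + 14 = 135

135


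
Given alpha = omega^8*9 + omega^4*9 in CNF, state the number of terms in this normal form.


CNF: omega^8*9 + omega^4*9
Count the summands separated by '+':
  term 1: omega^8*9
  term 2: omega^4*9
Total terms = 2

2


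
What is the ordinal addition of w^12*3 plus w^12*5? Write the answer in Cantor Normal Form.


Ordinal addition w^12*3 + w^12*5:
Both terms have the same exponent 12.
w^e*c + w^e*d = w^e*(c+d).
Result = w^12*(3+5) = w^12*8

w^12*8


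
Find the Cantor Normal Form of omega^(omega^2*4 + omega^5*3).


omega^(omega^2*4 + omega^5*3):
In ordinal addition a term is absorbed by a following term of strictly larger exponent: 2 < 5, so omega^2*4 + omega^5*3 = omega^5*3.
omega raised to a CNF ordinal is a single CNF term: Result = omega^(omega^5*3)

omega^(omega^5*3)


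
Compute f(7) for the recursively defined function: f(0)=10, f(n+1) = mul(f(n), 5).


f(0) = 10
f(1) = mul(f(0), 5) = mul(10, 5) = 50
f(2) = mul(f(1), 5) = mul(50, 5) = 250
f(3) = mul(f(2), 5) = mul(250, 5) = 1250
f(4) = mul(f(3), 5) = mul(1250, 5) = 6250
f(5) = mul(f(4), 5) = mul(6250, 5) = 31250
f(6) = mul(f(5), 5) = mul(31250, 5) = 156250
f(7) = mul(f(6), 5) = mul(156250, 5) = 781250


781250


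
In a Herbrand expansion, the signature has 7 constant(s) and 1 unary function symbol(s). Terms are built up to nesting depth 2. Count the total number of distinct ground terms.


Herbrand terms by depth:
Depth 0: 7 constants
Depth 1: 7 new terms (running total: 14)
Depth 2: 7 new terms (running total: 21)
Total distinct ground terms = 21

21


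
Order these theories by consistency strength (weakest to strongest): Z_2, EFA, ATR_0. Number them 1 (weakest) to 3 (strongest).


Ordering by consistency strength:
1. EFA
2. ATR_0
3. Z_2


Z_2=3, EFA=1, ATR_0=2


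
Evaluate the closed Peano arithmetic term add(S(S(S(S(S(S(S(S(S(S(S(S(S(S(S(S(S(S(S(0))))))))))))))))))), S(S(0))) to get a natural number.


add(S^19(0), S^2(0)):
S^19(0) = 19
S^2(0) = 2
19 + 2 = 21

21


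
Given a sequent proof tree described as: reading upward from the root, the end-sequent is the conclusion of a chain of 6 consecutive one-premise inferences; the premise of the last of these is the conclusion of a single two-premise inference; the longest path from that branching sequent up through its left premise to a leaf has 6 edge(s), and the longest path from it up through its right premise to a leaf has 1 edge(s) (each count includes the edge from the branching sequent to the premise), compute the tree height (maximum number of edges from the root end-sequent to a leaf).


Longest path through the left premise: 6 edges (measured from the branching sequent)
Longest path through the right premise: 1 edges
Height of the subtree rooted at the branching sequent: max(6, 1) = 6
The branching sequent sits 6 edges above the root (the chain of one-premise inferences), so height = 6 + 6 = 12

12


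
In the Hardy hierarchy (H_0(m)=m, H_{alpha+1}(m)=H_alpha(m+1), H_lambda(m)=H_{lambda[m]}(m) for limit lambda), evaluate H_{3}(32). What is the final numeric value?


H_3(32):
For finite ordinals k, H_k(n) = n + k (each successor step adds 1).
H_3(32) = 32 + 3 = 35

35


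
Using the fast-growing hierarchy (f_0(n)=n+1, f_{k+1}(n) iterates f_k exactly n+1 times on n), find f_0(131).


f_0(131) = 131 + 1 = 132

132


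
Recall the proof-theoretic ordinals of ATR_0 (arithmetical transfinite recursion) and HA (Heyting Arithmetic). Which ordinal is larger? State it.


Proof-theoretic ordinal of ATR_0 (arithmetical transfinite recursion): Gamma_0
Proof-theoretic ordinal of HA (Heyting Arithmetic): epsilon_0
Comparing: epsilon_0 < Gamma_0.
The larger ordinal is Gamma_0 (from ATR_0 (arithmetical transfinite recursion)).

Gamma_0


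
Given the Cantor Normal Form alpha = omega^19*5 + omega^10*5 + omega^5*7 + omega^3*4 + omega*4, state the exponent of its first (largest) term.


CNF: omega^19*5 + omega^10*5 + omega^5*7 + omega^3*4 + omega*4
The leading term is omega^19*5, which has exponent 19.

19


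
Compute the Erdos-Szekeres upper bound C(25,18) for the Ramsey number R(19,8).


R(19,8) <= C(19+8-2, 19-1) = C(25, 18)
C(25, 18) = 25! / (18! * 7!)
= 480700

480700


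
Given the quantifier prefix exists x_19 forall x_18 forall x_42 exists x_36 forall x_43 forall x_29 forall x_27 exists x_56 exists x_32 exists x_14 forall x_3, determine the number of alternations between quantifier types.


Walk the prefix and count type changes:
  position 1: exists -> forall <-- alternation
  position 2: forall -> forall
  position 3: forall -> exists <-- alternation
  position 4: exists -> forall <-- alternation
  position 5: forall -> forall
  position 6: forall -> forall
  position 7: forall -> exists <-- alternation
  position 8: exists -> exists
  position 9: exists -> exists
  position 10: exists -> forall <-- alternation
Total alternations = 5

5


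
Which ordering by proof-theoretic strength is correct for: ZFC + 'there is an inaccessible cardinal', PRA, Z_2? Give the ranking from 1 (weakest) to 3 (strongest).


Ordering by consistency strength:
1. PRA
2. Z_2
3. ZFC + 'there is an inaccessible cardinal'


ZFC + 'there is an inaccessible cardinal'=3, PRA=1, Z_2=2


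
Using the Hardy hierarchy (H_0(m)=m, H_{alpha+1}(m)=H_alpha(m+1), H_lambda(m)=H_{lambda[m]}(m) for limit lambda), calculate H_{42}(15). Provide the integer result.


H_42(15):
For finite ordinals k, H_k(n) = n + k (each successor step adds 1).
H_42(15) = 15 + 42 = 57

57


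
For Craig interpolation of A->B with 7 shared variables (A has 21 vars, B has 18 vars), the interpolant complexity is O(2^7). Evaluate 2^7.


Shared atoms = 7
Craig interpolant size bound = 2^7
= 128

128


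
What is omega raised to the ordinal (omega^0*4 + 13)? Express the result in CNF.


omega^(omega^0*4 + 13):
omega^0 = 1, so the exponent is 4 + 13 = 17 (finite ordinal addition).
Result = omega^17, already a single CNF term.

omega^17


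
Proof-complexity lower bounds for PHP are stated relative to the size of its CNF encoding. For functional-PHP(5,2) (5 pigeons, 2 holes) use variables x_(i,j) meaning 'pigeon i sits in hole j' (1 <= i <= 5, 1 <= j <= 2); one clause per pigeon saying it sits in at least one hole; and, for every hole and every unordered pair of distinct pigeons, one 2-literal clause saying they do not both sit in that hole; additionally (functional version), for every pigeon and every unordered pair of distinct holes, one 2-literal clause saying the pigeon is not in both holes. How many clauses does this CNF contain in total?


functional-PHP(5,2): 5 pigeons, 2 holes, 5*2 = 10 variables.
- pigeon clauses: one per pigeon -> 5 clauses
- hole clauses: 2 holes * C(5,2) = 2 * 10 -> 20 clauses
- functional clauses: 5 pigeons * C(2,2) = 5 * 1 -> 5 clauses
Total clauses = 5 + 20 + 5 = 30

30


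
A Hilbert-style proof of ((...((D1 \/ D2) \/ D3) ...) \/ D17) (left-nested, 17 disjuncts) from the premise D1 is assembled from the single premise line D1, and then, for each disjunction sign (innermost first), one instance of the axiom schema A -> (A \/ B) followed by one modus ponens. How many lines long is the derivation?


Building the left-nested 17-ary disjunction from D1:
- 1 premise line (D1)
- 17 disjuncts means 16 disjunction signs; each needs 1 axiom instance + 1 MP = 2 lines: 2 * 16 = 32
Total = 1 + 32 = 33 lines.

33


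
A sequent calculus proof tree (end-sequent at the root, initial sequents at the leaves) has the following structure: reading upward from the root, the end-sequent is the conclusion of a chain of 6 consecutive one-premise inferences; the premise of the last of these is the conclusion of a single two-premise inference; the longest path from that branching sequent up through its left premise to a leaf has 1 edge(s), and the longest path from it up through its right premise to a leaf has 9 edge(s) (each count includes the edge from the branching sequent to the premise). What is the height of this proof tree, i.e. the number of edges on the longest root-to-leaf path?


Longest path through the left premise: 1 edges (measured from the branching sequent)
Longest path through the right premise: 9 edges
Height of the subtree rooted at the branching sequent: max(1, 9) = 9
The branching sequent sits 6 edges above the root (the chain of one-premise inferences), so height = 9 + 6 = 15

15


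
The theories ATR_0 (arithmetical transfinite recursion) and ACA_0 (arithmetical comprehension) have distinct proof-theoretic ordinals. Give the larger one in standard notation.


Proof-theoretic ordinal of ATR_0 (arithmetical transfinite recursion): Gamma_0
Proof-theoretic ordinal of ACA_0 (arithmetical comprehension): epsilon_0
Comparing: epsilon_0 < Gamma_0.
The larger ordinal is Gamma_0 (from ATR_0 (arithmetical transfinite recursion)).

Gamma_0


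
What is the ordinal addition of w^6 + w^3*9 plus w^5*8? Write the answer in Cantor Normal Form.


Ordinal addition (w^6 + w^3*9) + w^5*8:
alpha's leading term has exponent 6 > beta's exponent 5, so it survives.
alpha's tail term has exponent 3 < beta's exponent 5, so it is absorbed by beta.
In ordinal addition, any term followed by a strictly larger-exponent term is absorbed.
Result = w^6 + w^5*8

w^6 + w^5*8


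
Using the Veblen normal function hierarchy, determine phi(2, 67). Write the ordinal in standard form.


phi(2, 67):
phi(2, beta) = zeta_beta (the beta-th zeta number, fixed point of epsilon).
phi(2, 67) = zeta_67

zeta_67


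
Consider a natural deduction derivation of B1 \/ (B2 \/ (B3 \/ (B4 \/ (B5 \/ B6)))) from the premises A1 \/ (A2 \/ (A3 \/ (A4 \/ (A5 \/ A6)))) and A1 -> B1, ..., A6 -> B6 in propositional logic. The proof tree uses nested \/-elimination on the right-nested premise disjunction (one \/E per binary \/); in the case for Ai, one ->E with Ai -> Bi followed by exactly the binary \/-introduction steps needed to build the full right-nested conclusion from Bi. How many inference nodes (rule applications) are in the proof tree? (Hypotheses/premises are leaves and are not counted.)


Constructive dilemma with 6 branches, all disjunctions right-nested:
- \/E: the premise has 5 binary \/, each eliminated once: 5 nodes.
- ->E: one per case (Ai with Ai -> Bi gives Bi): 6 nodes.
- \/I: in case i < n, Bi needs 1 step to form Bi \/ (B(i+1) \/ ...) and then i-1 steps to prepend B(i-1), ..., B1, i.e. i steps; in case i = n, B6 needs 5 prepend steps.
  \/I total = (1 + 2 + ... + 5) + 5 = 15 + 5 = 20 nodes.
Total = 5 + 6 + 20 = 31

31


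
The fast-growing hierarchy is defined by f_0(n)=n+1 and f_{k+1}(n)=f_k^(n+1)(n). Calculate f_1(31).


f_1(31) = f_0^32(31)
f_0 adds 1 each time, applied 32 times.
f_1(31) = 31 + 32 = 63

63


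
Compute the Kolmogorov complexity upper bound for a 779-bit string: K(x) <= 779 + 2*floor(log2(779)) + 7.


floor(log2(779)) = 9
2 * 9 = 18
K(x) <= 779 + 18 + 7 = 804

804


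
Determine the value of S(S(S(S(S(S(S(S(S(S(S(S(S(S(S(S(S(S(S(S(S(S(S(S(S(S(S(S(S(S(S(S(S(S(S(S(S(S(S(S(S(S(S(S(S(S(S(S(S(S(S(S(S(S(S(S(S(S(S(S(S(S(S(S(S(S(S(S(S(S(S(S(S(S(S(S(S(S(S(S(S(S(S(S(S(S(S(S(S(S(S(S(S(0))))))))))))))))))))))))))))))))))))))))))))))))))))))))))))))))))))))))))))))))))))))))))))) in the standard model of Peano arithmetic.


Counting successors applied to 0:
93 applications of S to 0 = 93

93


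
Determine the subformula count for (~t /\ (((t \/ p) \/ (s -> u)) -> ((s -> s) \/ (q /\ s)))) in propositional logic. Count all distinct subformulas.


Formula: (~t /\ (((t \/ p) \/ (s -> u)) -> ((s -> s) \/ (q /\ s))))
Subformulas found:
  1. q
  2. u
  3. s
  4. t
  5. p
  6. ~t
  7. (q /\ s)
  8. (s -> u)
  9. (t \/ p)
  10. (s -> s)
  11. ((t \/ p) \/ (s -> u))
  12. ((s -> s) \/ (q /\ s))
  13. (((t \/ p) \/ (s -> u)) -> ((s -> s) \/ (q /\ s)))
  14. (~t /\ (((t \/ p) \/ (s -> u)) -> ((s -> s) \/ (q /\ s))))
Total distinct subformulas = 14

14


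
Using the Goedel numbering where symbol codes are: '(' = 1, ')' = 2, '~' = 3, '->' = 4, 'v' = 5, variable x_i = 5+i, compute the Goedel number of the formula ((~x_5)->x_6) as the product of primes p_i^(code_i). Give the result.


Formula: ((~x_5)->x_6)
Symbol codes: [1, 1, 3, 10, 2, 4, 11, 2]
Primes: [2, 3, 5, 7, 11, 13, 17, 19]
p_1^1 = 2^1 = 2
p_2^1 = 3^1 = 3
p_3^3 = 5^3 = 125
p_4^10 = 7^10 = 282475249
p_5^2 = 11^2 = 121
p_6^4 = 13^4 = 28561
p_7^11 = 17^11 = 34271896307633
p_8^2 = 19^2 = 361
Product = 9058280816303120358271223130972750

9058280816303120358271223130972750


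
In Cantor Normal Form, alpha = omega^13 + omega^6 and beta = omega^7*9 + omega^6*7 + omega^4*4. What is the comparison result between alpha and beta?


Compare term by term from highest exponent:
alpha = omega^13 + omega^6
beta = omega^7*9 + omega^6*7 + omega^4*4
Term 1: alpha has omega^13*1, beta has omega^7*9
Term 2: alpha has omega^6*1, beta has omega^6*7
Term 3: alpha has omega^0*0, beta has omega^4*4
Result: alpha > beta

alpha > beta


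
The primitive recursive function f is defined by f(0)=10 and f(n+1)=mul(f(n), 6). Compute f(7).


f(0) = 10
f(1) = mul(f(0), 6) = mul(10, 6) = 60
f(2) = mul(f(1), 6) = mul(60, 6) = 360
f(3) = mul(f(2), 6) = mul(360, 6) = 2160
f(4) = mul(f(3), 6) = mul(2160, 6) = 12960
f(5) = mul(f(4), 6) = mul(12960, 6) = 77760
f(6) = mul(f(5), 6) = mul(77760, 6) = 466560
f(7) = mul(f(6), 6) = mul(466560, 6) = 2799360


2799360


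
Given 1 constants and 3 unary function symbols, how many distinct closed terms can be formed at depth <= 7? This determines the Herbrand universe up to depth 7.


Herbrand terms by depth:
Depth 0: 1 constants
Depth 1: 3 new terms (running total: 4)
Depth 2: 9 new terms (running total: 13)
Depth 3: 27 new terms (running total: 40)
Depth 4: 81 new terms (running total: 121)
Depth 5: 243 new terms (running total: 364)
Depth 6: 729 new terms (running total: 1093)
Depth 7: 2187 new terms (running total: 3280)
Total distinct ground terms = 3280

3280


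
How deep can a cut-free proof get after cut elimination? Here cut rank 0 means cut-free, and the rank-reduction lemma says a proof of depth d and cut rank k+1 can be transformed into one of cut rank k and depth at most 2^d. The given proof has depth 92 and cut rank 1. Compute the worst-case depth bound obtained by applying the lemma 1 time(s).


Each rank reduction sends depth d to at most 2^d; cut rank r needs r reductions.
2_0(92) = 92
2_1(92) = 2^92 = 4951760157141521099596496896
Cut-free depth bound = 4951760157141521099596496896

4951760157141521099596496896


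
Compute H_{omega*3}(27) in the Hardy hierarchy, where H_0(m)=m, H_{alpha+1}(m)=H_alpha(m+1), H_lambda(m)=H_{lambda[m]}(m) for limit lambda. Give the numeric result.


H_{omega*3}(27):
For the Hardy hierarchy, H_{omega*k}(n) = 2^k * n.
2^3 = 8.
8 * 27 = 216

216


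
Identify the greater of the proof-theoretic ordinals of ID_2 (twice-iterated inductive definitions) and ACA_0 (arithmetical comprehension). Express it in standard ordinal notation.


Proof-theoretic ordinal of ID_2 (twice-iterated inductive definitions): psi_0(epsilon_{Omega_2+1})
Proof-theoretic ordinal of ACA_0 (arithmetical comprehension): epsilon_0
Comparing: epsilon_0 < psi_0(epsilon_{Omega_2+1}).
The larger ordinal is psi_0(epsilon_{Omega_2+1}) (from ID_2 (twice-iterated inductive definitions)).

psi_0(epsilon_{Omega_2+1})


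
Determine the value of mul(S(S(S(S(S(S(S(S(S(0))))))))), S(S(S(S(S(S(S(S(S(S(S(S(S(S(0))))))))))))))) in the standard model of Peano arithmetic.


mul(S^9(0), S^14(0)):
S^9(0) = 9
S^14(0) = 14
9 * 14 = 126

126


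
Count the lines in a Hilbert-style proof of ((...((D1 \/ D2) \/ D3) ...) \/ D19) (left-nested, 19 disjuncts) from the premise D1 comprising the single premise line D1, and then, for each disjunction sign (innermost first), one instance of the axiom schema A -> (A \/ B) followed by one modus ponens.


Building the left-nested 19-ary disjunction from D1:
- 1 premise line (D1)
- 19 disjuncts means 18 disjunction signs; each needs 1 axiom instance + 1 MP = 2 lines: 2 * 18 = 36
Total = 1 + 36 = 37 lines.

37


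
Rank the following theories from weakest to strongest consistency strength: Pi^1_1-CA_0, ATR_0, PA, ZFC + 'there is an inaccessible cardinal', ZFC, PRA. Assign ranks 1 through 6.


Ordering by consistency strength:
1. PRA
2. PA
3. ATR_0
4. Pi^1_1-CA_0
5. ZFC
6. ZFC + 'there is an inaccessible cardinal'


Pi^1_1-CA_0=4, ATR_0=3, PA=2, ZFC + 'there is an inaccessible cardinal'=6, ZFC=5, PRA=1


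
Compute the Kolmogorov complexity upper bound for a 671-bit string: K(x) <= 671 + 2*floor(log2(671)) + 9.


floor(log2(671)) = 9
2 * 9 = 18
K(x) <= 671 + 18 + 9 = 698

698


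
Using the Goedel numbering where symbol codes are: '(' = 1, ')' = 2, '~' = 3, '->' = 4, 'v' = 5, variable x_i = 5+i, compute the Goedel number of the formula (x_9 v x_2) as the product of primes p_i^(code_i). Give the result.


Formula: (x_9 v x_2)
Symbol codes: [1, 14, 5, 7, 2]
Primes: [2, 3, 5, 7, 11]
p_1^1 = 2^1 = 2
p_2^14 = 3^14 = 4782969
p_3^5 = 5^5 = 3125
p_4^7 = 7^7 = 823543
p_5^2 = 11^2 = 121
Product = 2978854108370043750

2978854108370043750


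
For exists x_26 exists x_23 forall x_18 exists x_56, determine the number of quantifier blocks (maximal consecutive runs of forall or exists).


Alternations = 2.
Blocks = alternations + 1 = 3

3


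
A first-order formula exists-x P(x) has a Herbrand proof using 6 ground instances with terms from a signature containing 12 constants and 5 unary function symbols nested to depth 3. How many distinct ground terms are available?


Herbrand terms by depth:
Depth 0: 12 constants
Depth 1: 60 new terms (running total: 72)
Depth 2: 300 new terms (running total: 372)
Depth 3: 1500 new terms (running total: 1872)
Total distinct ground terms = 1872

1872


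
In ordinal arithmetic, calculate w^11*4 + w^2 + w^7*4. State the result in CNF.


Ordinal addition (w^11*4 + w^2) + w^7*4:
alpha's leading term has exponent 11 > beta's exponent 7, so it survives.
alpha's tail term has exponent 2 < beta's exponent 7, so it is absorbed by beta.
In ordinal addition, any term followed by a strictly larger-exponent term is absorbed.
Result = w^11*4 + w^7*4

w^11*4 + w^7*4


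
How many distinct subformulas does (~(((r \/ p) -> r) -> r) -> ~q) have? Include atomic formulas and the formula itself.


Formula: (~(((r \/ p) -> r) -> r) -> ~q)
Subformulas found:
  1. q
  2. r
  3. p
  4. ~q
  5. (r \/ p)
  6. ((r \/ p) -> r)
  7. (((r \/ p) -> r) -> r)
  8. ~(((r \/ p) -> r) -> r)
  9. (~(((r \/ p) -> r) -> r) -> ~q)
Total distinct subformulas = 9

9


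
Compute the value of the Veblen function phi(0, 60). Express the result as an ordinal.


phi(0, 60):
phi(0, beta) = omega^beta by definition.
phi(0, 60) = omega^60

omega^60


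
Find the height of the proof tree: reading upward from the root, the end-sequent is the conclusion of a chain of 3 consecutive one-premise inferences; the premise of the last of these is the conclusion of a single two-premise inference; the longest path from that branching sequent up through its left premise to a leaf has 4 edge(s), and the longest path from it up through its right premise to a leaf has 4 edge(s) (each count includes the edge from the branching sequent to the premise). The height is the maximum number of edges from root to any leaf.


Longest path through the left premise: 4 edges (measured from the branching sequent)
Longest path through the right premise: 4 edges
Height of the subtree rooted at the branching sequent: max(4, 4) = 4
The branching sequent sits 3 edges above the root (the chain of one-premise inferences), so height = 4 + 3 = 7

7


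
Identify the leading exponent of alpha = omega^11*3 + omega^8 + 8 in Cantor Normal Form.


CNF: omega^11*3 + omega^8 + 8
The leading term is omega^11*3, which has exponent 11.

11


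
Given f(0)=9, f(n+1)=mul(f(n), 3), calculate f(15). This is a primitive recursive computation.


f(0) = 9
f(1) = mul(f(0), 3) = mul(9, 3) = 27
f(2) = mul(f(1), 3) = mul(27, 3) = 81
f(3) = mul(f(2), 3) = mul(81, 3) = 243
f(4) = mul(f(3), 3) = mul(243, 3) = 729
f(5) = mul(f(4), 3) = mul(729, 3) = 2187
f(6) = mul(f(5), 3) = mul(2187, 3) = 6561
f(7) = mul(f(6), 3) = mul(6561, 3) = 19683
f(8) = mul(f(7), 3) = mul(19683, 3) = 59049
f(9) = mul(f(8), 3) = mul(59049, 3) = 177147
f(10) = mul(f(9), 3) = mul(177147, 3) = 531441
f(11) = mul(f(10), 3) = mul(531441, 3) = 1594323
f(12) = mul(f(11), 3) = mul(1594323, 3) = 4782969
f(13) = mul(f(12), 3) = mul(4782969, 3) = 14348907
f(14) = mul(f(13), 3) = mul(14348907, 3) = 43046721
f(15) = mul(f(14), 3) = mul(43046721, 3) = 129140163


129140163


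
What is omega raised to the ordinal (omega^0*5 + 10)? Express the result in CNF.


omega^(omega^0*5 + 10):
omega^0 = 1, so the exponent is 5 + 10 = 15 (finite ordinal addition).
Result = omega^15, already a single CNF term.

omega^15


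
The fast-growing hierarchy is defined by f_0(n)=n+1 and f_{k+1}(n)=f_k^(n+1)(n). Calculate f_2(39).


f_2(39) = f_1^40(39)
f_1(m) = 2m + 1.
Iterating: f_1^k(n) = 2^k*(n+1) - 1.
f_2(39) = 2^40*(39+1) - 1 = 1099511627776*40 - 1 = 43980465111039

43980465111039


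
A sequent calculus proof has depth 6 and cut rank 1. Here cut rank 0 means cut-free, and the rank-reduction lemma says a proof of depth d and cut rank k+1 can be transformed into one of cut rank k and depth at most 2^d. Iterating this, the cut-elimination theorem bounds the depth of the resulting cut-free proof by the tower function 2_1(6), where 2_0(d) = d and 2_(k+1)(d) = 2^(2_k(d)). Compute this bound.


Each rank reduction sends depth d to at most 2^d; cut rank r needs r reductions.
2_0(6) = 6
2_1(6) = 2^6 = 64
Cut-free depth bound = 64

64


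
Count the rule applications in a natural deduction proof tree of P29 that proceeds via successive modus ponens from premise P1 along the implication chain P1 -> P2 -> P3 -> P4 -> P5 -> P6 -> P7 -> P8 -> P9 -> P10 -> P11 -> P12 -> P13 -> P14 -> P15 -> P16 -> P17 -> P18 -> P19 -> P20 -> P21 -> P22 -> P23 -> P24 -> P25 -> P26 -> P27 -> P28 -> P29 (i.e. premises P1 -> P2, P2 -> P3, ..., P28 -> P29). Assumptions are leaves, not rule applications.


We have a chain: P1 -> P2 -> P3 -> P4 -> P5 -> P6 -> P7 -> P8 -> P9 -> P10 -> P11 -> P12 -> P13 -> P14 -> P15 -> P16 -> P17 -> P18 -> P19 -> P20 -> P21 -> P22 -> P23 -> P24 -> P25 -> P26 -> P27 -> P28 -> P29.
Each modus ponens application produces the next variable.
The chain has 29 propositions, so 29-1 = 28 modus ponens steps.
Total inference nodes = 28

28


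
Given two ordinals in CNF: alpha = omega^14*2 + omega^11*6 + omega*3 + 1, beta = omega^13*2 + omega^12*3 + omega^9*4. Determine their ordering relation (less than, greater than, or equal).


Compare term by term from highest exponent:
alpha = omega^14*2 + omega^11*6 + omega*3 + 1
beta = omega^13*2 + omega^12*3 + omega^9*4
Term 1: alpha has omega^14*2, beta has omega^13*2
Term 2: alpha has omega^11*6, beta has omega^12*3
Term 3: alpha has omega^1*3, beta has omega^9*4
Term 4: alpha has omega^0*1, beta has omega^0*0
Result: alpha > beta

alpha > beta


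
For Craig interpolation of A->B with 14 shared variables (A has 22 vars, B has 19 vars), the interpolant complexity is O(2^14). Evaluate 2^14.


Shared atoms = 14
Craig interpolant size bound = 2^14
= 16384

16384


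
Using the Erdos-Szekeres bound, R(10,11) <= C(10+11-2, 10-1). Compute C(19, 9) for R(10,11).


R(10,11) <= C(10+11-2, 10-1) = C(19, 9)
C(19, 9) = 19! / (9! * 10!)
= 92378

92378


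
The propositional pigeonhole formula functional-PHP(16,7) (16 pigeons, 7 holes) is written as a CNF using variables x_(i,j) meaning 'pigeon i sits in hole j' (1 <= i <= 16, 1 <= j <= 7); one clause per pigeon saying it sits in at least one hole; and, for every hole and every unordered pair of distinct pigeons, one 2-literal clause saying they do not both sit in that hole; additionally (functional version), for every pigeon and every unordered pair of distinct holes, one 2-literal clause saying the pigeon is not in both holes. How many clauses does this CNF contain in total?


functional-PHP(16,7): 16 pigeons, 7 holes, 16*7 = 112 variables.
- pigeon clauses: one per pigeon -> 16 clauses
- hole clauses: 7 holes * C(16,2) = 7 * 120 -> 840 clauses
- functional clauses: 16 pigeons * C(7,2) = 16 * 21 -> 336 clauses
Total clauses = 16 + 840 + 336 = 1192

1192


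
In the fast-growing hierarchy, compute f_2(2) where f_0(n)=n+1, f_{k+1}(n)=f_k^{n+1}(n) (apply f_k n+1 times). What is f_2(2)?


f_2(2) = f_1^3(2)
f_1(m) = 2m + 1.
Iterating: f_1^k(n) = 2^k*(n+1) - 1.
f_2(2) = 2^3*(2+1) - 1 = 8*3 - 1 = 23

23


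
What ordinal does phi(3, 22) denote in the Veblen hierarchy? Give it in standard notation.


phi(3, 22):
phi(3, beta) = eta_beta (the beta-th eta number, fixed point of zeta).
phi(3, 22) = eta_22

eta_22


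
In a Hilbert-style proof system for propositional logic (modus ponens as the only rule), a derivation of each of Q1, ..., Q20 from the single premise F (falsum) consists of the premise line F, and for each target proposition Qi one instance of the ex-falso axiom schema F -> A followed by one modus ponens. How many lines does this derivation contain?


Ex falso, line by line:
- 1 premise line (F)
- 20 targets, each needing 1 axiom instance (F -> Qi) + 1 MP = 2 lines: 2 * 20 = 40
Total = 1 + 40 = 41 lines.

41


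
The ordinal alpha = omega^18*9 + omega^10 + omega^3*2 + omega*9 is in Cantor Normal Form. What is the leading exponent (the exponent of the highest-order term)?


CNF: omega^18*9 + omega^10 + omega^3*2 + omega*9
The leading term is omega^18*9, which has exponent 18.

18


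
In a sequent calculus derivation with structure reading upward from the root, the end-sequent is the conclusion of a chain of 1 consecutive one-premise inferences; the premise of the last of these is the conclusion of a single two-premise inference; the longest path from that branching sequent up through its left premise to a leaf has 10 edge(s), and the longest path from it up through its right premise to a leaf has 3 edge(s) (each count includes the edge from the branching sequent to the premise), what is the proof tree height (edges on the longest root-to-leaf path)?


Longest path through the left premise: 10 edges (measured from the branching sequent)
Longest path through the right premise: 3 edges
Height of the subtree rooted at the branching sequent: max(10, 3) = 10
The branching sequent sits 1 edges above the root (the chain of one-premise inferences), so height = 10 + 1 = 11

11
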